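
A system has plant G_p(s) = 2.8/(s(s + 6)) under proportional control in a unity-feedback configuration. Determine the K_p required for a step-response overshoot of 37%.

From %OS = 100·exp(−πζ/√(1−ζ²)) = 37%, ζ = −ln(0.37)/√(π²+ln²(0.37)) = 0.3017.
Characteristic equation s² + 6s + 2.8K_p = 0 gives ζ = 6/(2√(2.8K_p)).
Setting ζ = 0.3017: √(2.8K_p) = 6/(2·0.3017) = 9.943, so K_p = 98.86/2.8 = 35.3.

K_p = 35.3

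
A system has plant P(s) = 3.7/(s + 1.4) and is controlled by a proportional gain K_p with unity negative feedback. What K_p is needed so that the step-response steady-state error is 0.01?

For a type-0 loop with proportional control, e_ss = 1/(1 + K_p·P(0)).
P(0) = 2.643. Require 1/(1 + K_p·2.643) = 0.01, so 1 + 2.643·K_p = 100.
K_p = (100 − 1)/2.643 = 37.5.

K_p = 37.5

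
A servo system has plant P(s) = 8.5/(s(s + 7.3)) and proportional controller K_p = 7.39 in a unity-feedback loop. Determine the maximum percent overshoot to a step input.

19.6%

From 1 + K_pP(s) = 0: s² + 7.3s + 62.81 = 0 ⇒ ω_n = 7.926, ζ = 0.4605.
%OS = 100·exp(−πζ/√(1−ζ²)) = 100·exp(−π·0.4605/√0.7879) = 19.6%.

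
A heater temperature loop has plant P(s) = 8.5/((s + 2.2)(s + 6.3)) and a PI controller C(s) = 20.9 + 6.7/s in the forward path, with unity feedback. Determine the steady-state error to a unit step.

The open loop C(s)P(s) has a pole at the origin (type 1), so the static position error constant is infinite and e_ss = 1/(1+∞) = 0.

0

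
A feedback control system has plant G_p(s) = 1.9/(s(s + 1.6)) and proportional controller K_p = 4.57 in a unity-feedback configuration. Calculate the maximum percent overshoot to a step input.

The closed-loop denominator s² + 1.6s + 8.683 gives ω_n = √8.683 = 2.947 and ζ = 1.6/(2ω_n) = 0.2715.
%OS = 100·exp(−πζ/√(1−ζ²)) = 100·exp(−π·0.2715/√0.9263) = 41.2%.

41.2%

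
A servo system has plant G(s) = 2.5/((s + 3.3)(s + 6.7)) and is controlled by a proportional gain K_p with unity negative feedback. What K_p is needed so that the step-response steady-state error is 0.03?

The loop is type 0, so e_ss(step) = 1/(1 + K_pos) with K_pos = K_p·G(0).
G(0) = 0.1131. Require 1/(1 + K_p·0.1131) = 0.03, so 1 + 0.1131·K_p = 33.33.
K_p = (33.33 − 1)/0.1131 = 286.

K_p = 286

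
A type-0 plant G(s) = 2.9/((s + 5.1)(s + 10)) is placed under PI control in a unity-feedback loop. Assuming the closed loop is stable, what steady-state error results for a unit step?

0

The PI controller's integrator makes the forward path type 1, so e_ss to a step is zero.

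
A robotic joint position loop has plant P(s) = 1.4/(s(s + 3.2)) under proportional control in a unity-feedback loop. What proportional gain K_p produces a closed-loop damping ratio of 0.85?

Closed-loop characteristic equation: s² + 3.2s + K_p·1.4 = 0.
So ω_n = √(1.4K_p) and 2ζω_n = 3.2, giving ζ = 3.2/(2√(1.4K_p)).
Setting ζ = 0.85: √(1.4K_p) = 3.2/(2·0.85) = 1.882, so K_p = 3.543/1.4 = 2.53.

K_p = 2.53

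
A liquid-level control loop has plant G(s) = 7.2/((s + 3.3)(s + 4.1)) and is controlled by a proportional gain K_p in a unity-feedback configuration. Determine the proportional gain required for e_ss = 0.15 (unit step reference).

For a type-0 loop with proportional control, e_ss = 1/(1 + K_p·G(0)).
G(0) = 0.5322. Require 1/(1 + K_p·0.5322) = 0.15, so 1 + 0.5322·K_p = 6.667.
K_p = (6.667 − 1)/0.5322 = 10.6.

K_p = 10.6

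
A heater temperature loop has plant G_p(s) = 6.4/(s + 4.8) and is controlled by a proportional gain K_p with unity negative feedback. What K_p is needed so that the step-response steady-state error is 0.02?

K_p = 36.7

For a type-0 loop with proportional control, e_ss = 1/(1 + K_p·G_p(0)).
G_p(0) = 1.333. Require 1/(1 + K_p·1.333) = 0.02, so 1 + 1.333·K_p = 50.
K_p = (50 − 1)/1.333 = 36.7.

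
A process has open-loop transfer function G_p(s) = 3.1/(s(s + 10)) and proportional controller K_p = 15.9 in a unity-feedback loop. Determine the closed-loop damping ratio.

With unity feedback the closed-loop characteristic equation is s² + 10s + 15.9·3.1 = s² + 10s + 49.29 = 0.
Matching s² + 2ζω_n s + ω_n²: ω_n = √49.29 = 7.021 rad/s and 2ζω_n = 10, so ζ = 10/(2·7.021) = 0.712.

ζ = 0.712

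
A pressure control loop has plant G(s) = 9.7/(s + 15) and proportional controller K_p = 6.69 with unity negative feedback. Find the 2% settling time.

Closed-loop transfer function: T(s) = K_p·G(s)/(1 + K_p·G(s)) = 64.89/(s + 15 + 64.89) = 64.89/(s + 79.89).
Time constant τ = 1/79.89 = 0.01252 s, so the 2% settling time is about 4τ = 0.0501 s.

T_s ≈ 0.0501 s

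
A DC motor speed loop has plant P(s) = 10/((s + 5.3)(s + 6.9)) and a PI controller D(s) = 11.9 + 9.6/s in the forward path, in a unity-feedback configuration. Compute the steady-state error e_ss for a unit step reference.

The open loop D(s)P(s) has a pole at the origin (type 1), so the static position error constant is infinite and e_ss = 1/(1+∞) = 0.

0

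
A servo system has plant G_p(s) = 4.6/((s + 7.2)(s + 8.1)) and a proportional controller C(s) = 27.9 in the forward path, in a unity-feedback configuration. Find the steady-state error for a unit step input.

0.312

The loop is type 0. Static position error constant K_pos = C(0)·G_p(0) = 27.9·0.07888 = 2.201.
Steady-state error to a unit step: e_ss = 1/(1+K_pos) = 1/3.201 = 0.312.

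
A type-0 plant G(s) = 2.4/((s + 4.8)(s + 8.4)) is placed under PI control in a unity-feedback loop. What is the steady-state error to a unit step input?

0

The PI controller's integrator makes the forward path type 1, so e_ss to a step is zero.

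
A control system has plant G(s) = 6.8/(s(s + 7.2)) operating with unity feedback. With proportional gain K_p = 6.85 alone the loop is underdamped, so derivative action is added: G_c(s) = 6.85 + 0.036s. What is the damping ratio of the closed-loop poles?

ζ = 0.545

Forward path: (6.85 + 0.036s)·6.8/(s(s+7.2)). The closed-loop characteristic equation is s² + (7.2 + 6.8·0.036)s + 6.8·6.85 = 0.
That is s² + 7.445s + 46.58 = 0, so ω_n = 6.825 rad/s and ζ = 7.445/(2·6.825) = 0.5454.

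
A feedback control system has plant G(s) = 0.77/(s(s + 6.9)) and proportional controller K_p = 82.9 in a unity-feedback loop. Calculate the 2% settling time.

T_s ≈ 1.16 s

From 1 + K_pG(s) = 0: s² + 6.9s + 63.83 = 0 ⇒ ω_n = 7.99, ζ = 0.4318.
2% settling time T_s ≈ 4/(ζω_n) = 4/3.45 = 1.16 s.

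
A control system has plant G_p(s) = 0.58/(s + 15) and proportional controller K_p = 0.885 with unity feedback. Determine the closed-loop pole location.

s = -15.51

Closed-loop transfer function: T(s) = K_p·G_p(s)/(1 + K_p·G_p(s)) = 0.5133/(s + 15 + 0.5133) = 0.5133/(s + 15.51).
The closed-loop pole is at s = −15.51.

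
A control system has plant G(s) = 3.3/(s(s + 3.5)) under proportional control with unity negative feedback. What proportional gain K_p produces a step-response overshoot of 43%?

From %OS = 100·exp(−πζ/√(1−ζ²)) = 43%, ζ = −ln(0.43)/√(π²+ln²(0.43)) = 0.2594.
Characteristic equation s² + 3.5s + 3.3K_p = 0 gives ζ = 3.5/(2√(3.3K_p)).
Setting ζ = 0.2594: √(3.3K_p) = 3.5/(2·0.2594) = 6.745, so K_p = 45.5/3.3 = 13.8.

K_p = 13.8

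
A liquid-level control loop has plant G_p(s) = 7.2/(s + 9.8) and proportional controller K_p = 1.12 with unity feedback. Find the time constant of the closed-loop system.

Closed-loop transfer function: T(s) = K_p·G_p(s)/(1 + K_p·G_p(s)) = 8.064/(s + 9.8 + 8.064) = 8.064/(s + 17.86).
Time constant τ = 1/17.86 = 0.056 s.

τ = 0.056 s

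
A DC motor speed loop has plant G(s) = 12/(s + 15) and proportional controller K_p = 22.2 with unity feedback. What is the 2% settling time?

T_s ≈ 0.0142 s

Closed-loop transfer function: T(s) = K_p·G(s)/(1 + K_p·G(s)) = 266.4/(s + 15 + 266.4) = 266.4/(s + 281.4).
Time constant τ = 1/281.4 = 0.003554 s, so the 2% settling time is about 4τ = 0.0142 s.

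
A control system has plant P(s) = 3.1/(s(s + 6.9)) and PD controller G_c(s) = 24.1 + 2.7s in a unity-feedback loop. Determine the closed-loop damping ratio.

Forward path: (24.1 + 2.7s)·3.1/(s(s+6.9)). The closed-loop characteristic equation is s² + (6.9 + 3.1·2.7)s + 3.1·24.1 = 0.
That is s² + 15.27s + 74.71 = 0, so ω_n = 8.643 rad/s and ζ = 15.27/(2·8.643) = 0.8833.

ζ = 0.883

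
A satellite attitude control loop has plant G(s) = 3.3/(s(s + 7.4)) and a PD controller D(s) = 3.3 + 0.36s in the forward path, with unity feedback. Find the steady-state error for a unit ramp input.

The loop has one pole at the origin (type 1). Velocity error constant K_v = lim_{s→0} s·D(s)G(s) = 3.3·3.3/7.4 = 1.472.
Steady-state error to a unit ramp: e_ss = 1/K_v = 0.68.

0.68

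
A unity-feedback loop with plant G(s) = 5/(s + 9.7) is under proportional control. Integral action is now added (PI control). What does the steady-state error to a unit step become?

0

Adding integral action puts a pole at s = 0 in the forward path, raising the system type to 1; a type-1 loop has zero steady-state error to a step.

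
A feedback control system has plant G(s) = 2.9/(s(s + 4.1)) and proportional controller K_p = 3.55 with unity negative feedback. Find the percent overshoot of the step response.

From 1 + K_pG(s) = 0: s² + 4.1s + 10.29 = 0 ⇒ ω_n = 3.209, ζ = 0.6389.
%OS = 100·exp(−πζ/√(1−ζ²)) = 100·exp(−π·0.6389/√0.5918) = 7.36%.

7.36%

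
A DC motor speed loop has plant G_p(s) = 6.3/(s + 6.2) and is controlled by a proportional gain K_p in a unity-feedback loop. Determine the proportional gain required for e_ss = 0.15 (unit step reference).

K_p = 5.58

Steady-state error for a unit step on this type-0 loop is 1/(1 + K_p·G_p(0)).
G_p(0) = 1.016. Require 1/(1 + K_p·1.016) = 0.15, so 1 + 1.016·K_p = 6.667.
K_p = (6.667 − 1)/1.016 = 5.58.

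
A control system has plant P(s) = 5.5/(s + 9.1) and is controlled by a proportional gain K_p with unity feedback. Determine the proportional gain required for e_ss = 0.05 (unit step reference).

Steady-state error for a unit step on this type-0 loop is 1/(1 + K_p·P(0)).
P(0) = 0.6044. Require 1/(1 + K_p·0.6044) = 0.05, so 1 + 0.6044·K_p = 20.
K_p = (20 − 1)/0.6044 = 31.4.

K_p = 31.4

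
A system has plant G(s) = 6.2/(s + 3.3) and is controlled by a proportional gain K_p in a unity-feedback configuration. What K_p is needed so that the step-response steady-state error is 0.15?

K_p = 3.02

Steady-state error for a unit step on this type-0 loop is 1/(1 + K_p·G(0)).
G(0) = 1.879. Require 1/(1 + K_p·1.879) = 0.15, so 1 + 1.879·K_p = 6.667.
K_p = (6.667 − 1)/1.879 = 3.02.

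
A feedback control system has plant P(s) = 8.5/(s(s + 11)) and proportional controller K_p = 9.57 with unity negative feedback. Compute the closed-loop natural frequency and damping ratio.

ω_n = 9.02 rad/s, ζ = 0.61

1 + K_p·P(s) = 0 gives s² + 11s + 81.34 = 0.
So ω_n² = 81.34 ⇒ ω_n = 9.019 rad/s, and ζ = 11/(2ω_n) = 0.61.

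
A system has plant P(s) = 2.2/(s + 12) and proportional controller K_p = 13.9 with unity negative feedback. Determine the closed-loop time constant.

τ = 0.0235 s

Closed-loop transfer function: T(s) = K_p·P(s)/(1 + K_p·P(s)) = 30.58/(s + 12 + 30.58) = 30.58/(s + 42.58).
Time constant τ = 1/42.58 = 0.0235 s.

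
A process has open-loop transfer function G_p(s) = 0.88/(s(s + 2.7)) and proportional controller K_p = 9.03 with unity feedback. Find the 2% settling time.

Closed-loop characteristic equation: s² + 2.7s + 7.946 = 0, so ω_n = 2.819 rad/s and ζ = 2.7/(2·2.819) = 0.4789.
2% settling time T_s ≈ 4/(ζω_n) = 4/1.35 = 2.96 s.

T_s ≈ 2.96 s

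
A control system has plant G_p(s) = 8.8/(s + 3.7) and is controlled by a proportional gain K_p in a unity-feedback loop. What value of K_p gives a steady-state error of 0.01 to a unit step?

K_p = 41.6

Steady-state error for a unit step on this type-0 loop is 1/(1 + K_p·G_p(0)).
G_p(0) = 2.378. Require 1/(1 + K_p·2.378) = 0.01, so 1 + 2.378·K_p = 100.
K_p = (100 − 1)/2.378 = 41.6.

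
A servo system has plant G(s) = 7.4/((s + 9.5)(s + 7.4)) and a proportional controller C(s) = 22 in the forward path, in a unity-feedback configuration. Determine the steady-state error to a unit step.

The loop is type 0. Static position error constant K_pos = C(0)·G(0) = 22·0.1053 = 2.316.
Steady-state error to a unit step: e_ss = 1/(1+K_pos) = 1/3.316 = 0.302.

0.302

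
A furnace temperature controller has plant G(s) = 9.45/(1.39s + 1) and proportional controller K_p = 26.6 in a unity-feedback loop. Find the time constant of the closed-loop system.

Closed loop: T(s) = K_p·G/(1+K_p·G) = 251.4/(1.39s + 1 + 251.4), with pole at s = −(1 + 251.4)/1.39 = −181.6.
Closed-loop time constant τ = 1/181.6 = 0.00551 s.

τ = 0.00551 s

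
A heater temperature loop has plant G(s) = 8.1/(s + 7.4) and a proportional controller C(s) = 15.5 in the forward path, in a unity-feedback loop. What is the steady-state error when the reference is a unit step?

The loop is type 0. Static position error constant K_pos = C(0)·G(0) = 15.5·1.095 = 16.97.
Steady-state error to a unit step: e_ss = 1/(1+K_pos) = 1/17.97 = 0.0557.

0.0557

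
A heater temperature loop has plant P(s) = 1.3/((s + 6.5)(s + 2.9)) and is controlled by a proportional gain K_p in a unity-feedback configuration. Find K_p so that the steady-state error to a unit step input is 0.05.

For a type-0 loop with proportional control, e_ss = 1/(1 + K_p·P(0)).
P(0) = 0.06897. Require 1/(1 + K_p·0.06897) = 0.05, so 1 + 0.06897·K_p = 20.
K_p = (20 − 1)/0.06897 = 275.

K_p = 275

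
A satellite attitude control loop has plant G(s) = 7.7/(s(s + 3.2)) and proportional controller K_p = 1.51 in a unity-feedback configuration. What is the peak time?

From 1 + K_pG(s) = 0: s² + 3.2s + 11.63 = 0 ⇒ ω_n = 3.41, ζ = 0.4692.
Damped frequency ω_d = ω_n√(1−ζ²) = 3.011 rad/s, so peak time T_p = π/ω_d = 1.04 s.

T_p = 1.04 s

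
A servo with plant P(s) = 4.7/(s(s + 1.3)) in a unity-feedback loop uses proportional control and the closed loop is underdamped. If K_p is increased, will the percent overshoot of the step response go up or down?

increase

Characteristic equation s² + 1.3s + K_p·4.7 = 0: raising K_p raises ω_n while 2ζω_n = 1.3 is fixed, so ζ falls and overshoot grows.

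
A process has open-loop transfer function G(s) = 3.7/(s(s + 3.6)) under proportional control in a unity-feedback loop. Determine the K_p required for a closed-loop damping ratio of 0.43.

Closed-loop characteristic equation: s² + 3.6s + K_p·3.7 = 0.
So ω_n = √(3.7K_p) and 2ζω_n = 3.6, giving ζ = 3.6/(2√(3.7K_p)).
Setting ζ = 0.43: √(3.7K_p) = 3.6/(2·0.43) = 4.186, so K_p = 17.52/3.7 = 4.74.

K_p = 4.74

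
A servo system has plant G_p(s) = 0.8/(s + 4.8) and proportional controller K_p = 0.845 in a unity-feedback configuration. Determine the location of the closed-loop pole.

s = -5.476

Closed-loop transfer function: T(s) = K_p·G_p(s)/(1 + K_p·G_p(s)) = 0.676/(s + 4.8 + 0.676) = 0.676/(s + 5.476).
The closed-loop pole is at s = −5.476.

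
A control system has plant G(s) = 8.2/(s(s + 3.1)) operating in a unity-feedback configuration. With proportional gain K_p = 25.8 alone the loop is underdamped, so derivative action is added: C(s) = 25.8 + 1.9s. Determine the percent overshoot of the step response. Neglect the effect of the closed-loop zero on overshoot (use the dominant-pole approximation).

Forward path: (25.8 + 1.9s)·8.2/(s(s+3.1)). The closed-loop characteristic equation is s² + (3.1 + 8.2·1.9)s + 8.2·25.8 = 0.
That is s² + 18.68s + 211.6 = 0, so ω_n = 14.55 rad/s and ζ = 18.68/(2·14.55) = 0.6421.
%OS = 100·exp(−πζ/√(1−ζ²)) = 7.2%.

7.2%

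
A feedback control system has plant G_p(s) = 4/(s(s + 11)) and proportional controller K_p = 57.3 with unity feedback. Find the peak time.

T_p = 0.223 s

Closed-loop characteristic equation: s² + 11s + 229.2 = 0, so ω_n = 15.14 rad/s and ζ = 11/(2·15.14) = 0.3633.
Damped frequency ω_d = ω_n√(1−ζ²) = 14.1 rad/s, so peak time T_p = π/ω_d = 0.223 s.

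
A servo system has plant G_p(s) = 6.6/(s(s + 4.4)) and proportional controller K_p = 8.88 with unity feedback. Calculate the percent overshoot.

39%

From 1 + K_pG_p(s) = 0: s² + 4.4s + 58.61 = 0 ⇒ ω_n = 7.656, ζ = 0.2874.
%OS = 100·exp(−πζ/√(1−ζ²)) = 100·exp(−π·0.2874/√0.9174) = 39%.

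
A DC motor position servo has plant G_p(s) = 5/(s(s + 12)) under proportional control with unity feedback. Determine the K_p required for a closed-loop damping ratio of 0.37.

Closed-loop characteristic equation: s² + 12s + K_p·5 = 0.
So ω_n = √(5K_p) and 2ζω_n = 12, giving ζ = 12/(2√(5K_p)).
Setting ζ = 0.37: √(5K_p) = 12/(2·0.37) = 16.22, so K_p = 263/5 = 52.6.

K_p = 52.6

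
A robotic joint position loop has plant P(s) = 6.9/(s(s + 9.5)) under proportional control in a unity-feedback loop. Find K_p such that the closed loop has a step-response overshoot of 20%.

K_p = 15.7

From %OS = 100·exp(−πζ/√(1−ζ²)) = 20%, ζ = −ln(0.2)/√(π²+ln²(0.2)) = 0.4559.
Characteristic equation s² + 9.5s + 6.9K_p = 0 gives ζ = 9.5/(2√(6.9K_p)).
Setting ζ = 0.4559: √(6.9K_p) = 9.5/(2·0.4559) = 10.42, so K_p = 108.5/6.9 = 15.7.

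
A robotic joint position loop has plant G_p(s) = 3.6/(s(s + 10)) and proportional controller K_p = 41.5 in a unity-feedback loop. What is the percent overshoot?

24.5%

The closed-loop denominator s² + 10s + 149.4 gives ω_n = √149.4 = 12.22 and ζ = 10/(2ω_n) = 0.4091.
%OS = 100·exp(−πζ/√(1−ζ²)) = 100·exp(−π·0.4091/√0.8327) = 24.5%.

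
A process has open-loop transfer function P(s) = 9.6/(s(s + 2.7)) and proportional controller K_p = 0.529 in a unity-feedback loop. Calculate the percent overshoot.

The closed-loop denominator s² + 2.7s + 5.078 gives ω_n = √5.078 = 2.254 and ζ = 2.7/(2ω_n) = 0.5991.
%OS = 100·exp(−πζ/√(1−ζ²)) = 100·exp(−π·0.5991/√0.6411) = 9.53%.

9.53%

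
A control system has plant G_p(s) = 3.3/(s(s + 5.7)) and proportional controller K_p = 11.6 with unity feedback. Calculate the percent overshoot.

19.6%

Closed-loop characteristic equation: s² + 5.7s + 38.28 = 0, so ω_n = 6.187 rad/s and ζ = 5.7/(2·6.187) = 0.4606.
%OS = 100·exp(−πζ/√(1−ζ²)) = 100·exp(−π·0.4606/√0.7878) = 19.6%.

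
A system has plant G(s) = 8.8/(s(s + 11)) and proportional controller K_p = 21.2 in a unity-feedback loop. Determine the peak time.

The closed-loop denominator s² + 11s + 186.6 gives ω_n = √186.6 = 13.66 and ζ = 11/(2ω_n) = 0.4027.
Damped frequency ω_d = ω_n√(1−ζ²) = 12.5 rad/s, so peak time T_p = π/ω_d = 0.251 s.

T_p = 0.251 s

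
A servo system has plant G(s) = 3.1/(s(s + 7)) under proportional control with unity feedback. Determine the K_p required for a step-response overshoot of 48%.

From %OS = 100·exp(−πζ/√(1−ζ²)) = 48%, ζ = −ln(0.48)/√(π²+ln²(0.48)) = 0.2275.
Characteristic equation s² + 7s + 3.1K_p = 0 gives ζ = 7/(2√(3.1K_p)).
Setting ζ = 0.2275: √(3.1K_p) = 7/(2·0.2275) = 15.38, so K_p = 236.7/3.1 = 76.3.

K_p = 76.3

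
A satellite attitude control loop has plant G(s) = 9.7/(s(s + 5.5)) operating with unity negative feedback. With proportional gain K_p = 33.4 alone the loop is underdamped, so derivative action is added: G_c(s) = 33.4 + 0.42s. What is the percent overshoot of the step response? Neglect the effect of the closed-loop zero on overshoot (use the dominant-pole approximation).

42%

Forward path: (33.4 + 0.42s)·9.7/(s(s+5.5)). The closed-loop characteristic equation is s² + (5.5 + 9.7·0.42)s + 9.7·33.4 = 0.
That is s² + 9.574s + 324 = 0, so ω_n = 18 rad/s and ζ = 9.574/(2·18) = 0.266.
%OS = 100·exp(−πζ/√(1−ζ²)) = 42%.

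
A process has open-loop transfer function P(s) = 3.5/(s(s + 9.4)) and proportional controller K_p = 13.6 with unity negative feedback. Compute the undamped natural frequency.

ω_n = 6.9 rad/s

The closed-loop denominator is s(s+9.4) + 13.6·3.5 = s² + 9.4s + 47.6.
Matching s² + 2ζω_n s + ω_n²: ω_n = √47.6 = 6.899 rad/s and 2ζω_n = 9.4, so ζ = 9.4/(2·6.899) = 0.681.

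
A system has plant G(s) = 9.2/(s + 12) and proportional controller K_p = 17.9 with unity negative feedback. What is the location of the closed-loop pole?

s = -176.7

Closed-loop transfer function: T(s) = K_p·G(s)/(1 + K_p·G(s)) = 164.7/(s + 12 + 164.7) = 164.7/(s + 176.7).
The closed-loop pole is at s = −176.7.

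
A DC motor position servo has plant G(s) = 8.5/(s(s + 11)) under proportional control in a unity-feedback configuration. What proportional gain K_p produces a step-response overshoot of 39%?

K_p = 43.2

From %OS = 100·exp(−πζ/√(1−ζ²)) = 39%, ζ = −ln(0.39)/√(π²+ln²(0.39)) = 0.2871.
Characteristic equation s² + 11s + 8.5K_p = 0 gives ζ = 11/(2√(8.5K_p)).
Setting ζ = 0.2871: √(8.5K_p) = 11/(2·0.2871) = 19.16, so K_p = 367/8.5 = 43.2.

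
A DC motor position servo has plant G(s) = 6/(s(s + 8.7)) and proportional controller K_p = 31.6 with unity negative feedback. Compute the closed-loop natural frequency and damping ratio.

1 + K_p·G(s) = 0 gives s² + 8.7s + 189.6 = 0.
Matching s² + 2ζω_n s + ω_n²: ω_n = √189.6 = 13.77 rad/s and 2ζω_n = 8.7, so ζ = 8.7/(2·13.77) = 0.316.

ω_n = 13.8 rad/s, ζ = 0.316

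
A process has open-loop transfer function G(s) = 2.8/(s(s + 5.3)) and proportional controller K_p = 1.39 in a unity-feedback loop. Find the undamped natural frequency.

The closed-loop denominator is s(s+5.3) + 1.39·2.8 = s² + 5.3s + 3.892.
Matching s² + 2ζω_n s + ω_n²: ω_n = √3.892 = 1.973 rad/s and 2ζω_n = 5.3, so ζ = 5.3/(2·1.973) = 1.34.

ω_n = 1.97 rad/s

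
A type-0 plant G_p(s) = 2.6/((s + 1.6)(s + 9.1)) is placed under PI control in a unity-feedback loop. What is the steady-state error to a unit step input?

The PI controller's integrator makes the forward path type 1, so e_ss to a step is zero.

0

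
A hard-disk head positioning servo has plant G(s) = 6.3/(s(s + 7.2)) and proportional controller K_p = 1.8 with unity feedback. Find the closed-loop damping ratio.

The closed-loop denominator is s(s+7.2) + 1.8·6.3 = s² + 7.2s + 11.34.
So ω_n² = 11.34 ⇒ ω_n = 3.367 rad/s, and ζ = 7.2/(2ω_n) = 1.07.

ζ = 1.07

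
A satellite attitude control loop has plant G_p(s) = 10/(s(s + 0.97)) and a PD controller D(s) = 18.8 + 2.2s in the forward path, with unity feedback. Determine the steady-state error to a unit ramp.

0.00516

The loop has one pole at the origin (type 1). Velocity error constant K_v = lim_{s→0} s·D(s)G_p(s) = 18.8·10/0.97 = 193.8.
Steady-state error to a unit ramp: e_ss = 1/K_v = 0.00516.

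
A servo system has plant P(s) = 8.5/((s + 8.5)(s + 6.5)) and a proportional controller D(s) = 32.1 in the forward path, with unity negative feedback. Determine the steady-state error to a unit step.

The loop is type 0. Static position error constant K_pos = D(0)·P(0) = 32.1·0.1538 = 4.938.
Steady-state error to a unit step: e_ss = 1/(1+K_pos) = 1/5.938 = 0.168.

0.168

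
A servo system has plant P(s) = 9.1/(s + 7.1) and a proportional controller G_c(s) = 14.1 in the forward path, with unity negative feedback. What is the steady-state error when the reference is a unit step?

The loop is type 0. Static position error constant K_pos = G_c(0)·P(0) = 14.1·1.282 = 18.07.
Steady-state error to a unit step: e_ss = 1/(1+K_pos) = 1/19.07 = 0.0524.

0.0524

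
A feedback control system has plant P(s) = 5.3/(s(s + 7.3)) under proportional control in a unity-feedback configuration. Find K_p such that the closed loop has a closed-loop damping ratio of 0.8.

K_p = 3.93

Closed-loop characteristic equation: s² + 7.3s + K_p·5.3 = 0.
So ω_n = √(5.3K_p) and 2ζω_n = 7.3, giving ζ = 7.3/(2√(5.3K_p)).
Setting ζ = 0.8: √(5.3K_p) = 7.3/(2·0.8) = 4.562, so K_p = 20.82/5.3 = 3.93.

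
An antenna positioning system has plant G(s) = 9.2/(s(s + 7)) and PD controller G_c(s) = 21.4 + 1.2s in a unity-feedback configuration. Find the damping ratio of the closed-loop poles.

ζ = 0.643

Forward path: (21.4 + 1.2s)·9.2/(s(s+7)). The closed-loop characteristic equation is s² + (7 + 9.2·1.2)s + 9.2·21.4 = 0.
That is s² + 18.04s + 196.9 = 0, so ω_n = 14.03 rad/s and ζ = 18.04/(2·14.03) = 0.6428.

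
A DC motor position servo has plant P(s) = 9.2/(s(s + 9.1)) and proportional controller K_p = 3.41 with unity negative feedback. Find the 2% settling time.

T_s ≈ 0.879 s

From 1 + K_pP(s) = 0: s² + 9.1s + 31.37 = 0 ⇒ ω_n = 5.601, ζ = 0.8123.
2% settling time T_s ≈ 4/(ζω_n) = 4/4.55 = 0.879 s.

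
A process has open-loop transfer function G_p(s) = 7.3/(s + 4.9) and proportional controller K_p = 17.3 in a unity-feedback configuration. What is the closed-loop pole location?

Closed-loop transfer function: T(s) = K_p·G_p(s)/(1 + K_p·G_p(s)) = 126.3/(s + 4.9 + 126.3) = 126.3/(s + 131.2).
The closed-loop pole is at s = −131.2.

s = -131.2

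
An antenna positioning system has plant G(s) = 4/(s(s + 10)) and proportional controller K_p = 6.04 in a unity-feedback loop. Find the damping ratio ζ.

ζ = 1.02

The closed-loop denominator is s(s+10) + 6.04·4 = s² + 10s + 24.16.
So ω_n² = 24.16 ⇒ ω_n = 4.915 rad/s, and ζ = 10/(2ω_n) = 1.02.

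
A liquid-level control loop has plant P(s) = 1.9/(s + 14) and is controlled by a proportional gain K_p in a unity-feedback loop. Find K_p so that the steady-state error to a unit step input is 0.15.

K_p = 41.8

Steady-state error for a unit step on this type-0 loop is 1/(1 + K_p·P(0)).
P(0) = 0.1357. Require 1/(1 + K_p·0.1357) = 0.15, so 1 + 0.1357·K_p = 6.667.
K_p = (6.667 − 1)/0.1357 = 41.8.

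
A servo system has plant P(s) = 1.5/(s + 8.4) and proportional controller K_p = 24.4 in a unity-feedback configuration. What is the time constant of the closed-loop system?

τ = 0.0222 s

Closed-loop transfer function: T(s) = K_p·P(s)/(1 + K_p·P(s)) = 36.6/(s + 8.4 + 36.6) = 36.6/(s + 45).
Time constant τ = 1/45 = 0.0222 s.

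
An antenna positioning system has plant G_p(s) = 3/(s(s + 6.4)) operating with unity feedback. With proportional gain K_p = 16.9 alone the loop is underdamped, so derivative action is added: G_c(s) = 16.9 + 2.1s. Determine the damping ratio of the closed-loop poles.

Forward path: (16.9 + 2.1s)·3/(s(s+6.4)). The closed-loop characteristic equation is s² + (6.4 + 3·2.1)s + 3·16.9 = 0.
That is s² + 12.7s + 50.7 = 0, so ω_n = 7.12 rad/s and ζ = 12.7/(2·7.12) = 0.8918.

ζ = 0.892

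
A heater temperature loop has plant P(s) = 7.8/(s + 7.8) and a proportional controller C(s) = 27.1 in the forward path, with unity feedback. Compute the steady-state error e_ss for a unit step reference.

The loop is type 0. Static position error constant K_pos = C(0)·P(0) = 27.1·1 = 27.1.
Steady-state error to a unit step: e_ss = 1/(1+K_pos) = 1/28.1 = 0.0356.

0.0356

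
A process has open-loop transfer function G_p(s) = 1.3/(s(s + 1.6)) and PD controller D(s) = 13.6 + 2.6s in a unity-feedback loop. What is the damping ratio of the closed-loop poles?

ζ = 0.592

Forward path: (13.6 + 2.6s)·1.3/(s(s+1.6)). The closed-loop characteristic equation is s² + (1.6 + 1.3·2.6)s + 1.3·13.6 = 0.
That is s² + 4.98s + 17.68 = 0, so ω_n = 4.205 rad/s and ζ = 4.98/(2·4.205) = 0.5922.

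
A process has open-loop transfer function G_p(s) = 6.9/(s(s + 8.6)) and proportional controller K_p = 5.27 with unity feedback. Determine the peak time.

T_p = 0.743 s

Closed-loop characteristic equation: s² + 8.6s + 36.36 = 0, so ω_n = 6.03 rad/s and ζ = 8.6/(2·6.03) = 0.7131.
Damped frequency ω_d = ω_n√(1−ζ²) = 4.228 rad/s, so peak time T_p = π/ω_d = 0.743 s.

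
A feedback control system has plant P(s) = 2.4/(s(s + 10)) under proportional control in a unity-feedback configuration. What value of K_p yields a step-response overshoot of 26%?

K_p = 67.1

From %OS = 100·exp(−πζ/√(1−ζ²)) = 26%, ζ = −ln(0.26)/√(π²+ln²(0.26)) = 0.3941.
Characteristic equation s² + 10s + 2.4K_p = 0 gives ζ = 10/(2√(2.4K_p)).
Setting ζ = 0.3941: √(2.4K_p) = 10/(2·0.3941) = 12.69, so K_p = 161/2.4 = 67.1.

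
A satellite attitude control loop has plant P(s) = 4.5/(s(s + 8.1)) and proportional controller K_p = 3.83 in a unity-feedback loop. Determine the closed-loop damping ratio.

With unity feedback the closed-loop characteristic equation is s² + 8.1s + 3.83·4.5 = s² + 8.1s + 17.23 = 0.
So ω_n² = 17.23 ⇒ ω_n = 4.152 rad/s, and ζ = 8.1/(2ω_n) = 0.976.

ζ = 0.976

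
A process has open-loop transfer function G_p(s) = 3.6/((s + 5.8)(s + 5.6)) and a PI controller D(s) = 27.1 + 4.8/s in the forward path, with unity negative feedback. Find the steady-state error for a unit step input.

0

The open loop D(s)G_p(s) has a pole at the origin (type 1), so the static position error constant is infinite and e_ss = 1/(1+∞) = 0.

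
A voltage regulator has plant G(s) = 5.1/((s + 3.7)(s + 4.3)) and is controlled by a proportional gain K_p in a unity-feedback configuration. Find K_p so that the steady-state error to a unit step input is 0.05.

K_p = 59.3

For a type-0 loop with proportional control, e_ss = 1/(1 + K_p·G(0)).
G(0) = 0.3206. Require 1/(1 + K_p·0.3206) = 0.05, so 1 + 0.3206·K_p = 20.
K_p = (20 − 1)/0.3206 = 59.3.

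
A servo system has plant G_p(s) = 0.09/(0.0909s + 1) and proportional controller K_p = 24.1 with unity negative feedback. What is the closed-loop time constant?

Closed loop: T(s) = K_p·G_p/(1+K_p·G_p) = 2.169/(0.0909s + 1 + 2.169), with pole at s = −(1 + 2.169)/0.0909 = −34.86.
Closed-loop time constant τ = 1/34.86 = 0.0287 s.

τ = 0.0287 s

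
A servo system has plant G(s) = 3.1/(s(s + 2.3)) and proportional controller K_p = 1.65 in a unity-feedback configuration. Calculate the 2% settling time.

From 1 + K_pG(s) = 0: s² + 2.3s + 5.115 = 0 ⇒ ω_n = 2.262, ζ = 0.5085.
2% settling time T_s ≈ 4/(ζω_n) = 4/1.15 = 3.48 s.

T_s ≈ 3.48 s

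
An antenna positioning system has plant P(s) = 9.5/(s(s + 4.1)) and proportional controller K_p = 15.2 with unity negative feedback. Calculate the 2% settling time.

The closed-loop denominator s² + 4.1s + 144.4 gives ω_n = √144.4 = 12.02 and ζ = 4.1/(2ω_n) = 0.1706.
2% settling time T_s ≈ 4/(ζω_n) = 4/2.05 = 1.95 s.

T_s ≈ 1.95 s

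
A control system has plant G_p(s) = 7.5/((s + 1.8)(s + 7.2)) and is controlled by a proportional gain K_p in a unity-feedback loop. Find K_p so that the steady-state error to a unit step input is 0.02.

K_p = 84.7

For a type-0 loop with proportional control, e_ss = 1/(1 + K_p·G_p(0)).
G_p(0) = 0.5787. Require 1/(1 + K_p·0.5787) = 0.02, so 1 + 0.5787·K_p = 50.
K_p = (50 − 1)/0.5787 = 84.7.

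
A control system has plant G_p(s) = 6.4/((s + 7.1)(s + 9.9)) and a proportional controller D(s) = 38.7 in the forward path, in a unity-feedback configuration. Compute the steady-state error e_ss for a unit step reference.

0.221

The loop is type 0. Static position error constant K_pos = D(0)·G_p(0) = 38.7·0.09105 = 3.524.
Steady-state error to a unit step: e_ss = 1/(1+K_pos) = 1/4.524 = 0.221.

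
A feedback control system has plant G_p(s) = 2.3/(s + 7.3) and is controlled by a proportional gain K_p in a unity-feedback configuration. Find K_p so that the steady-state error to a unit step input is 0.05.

K_p = 60.3

Steady-state error for a unit step on this type-0 loop is 1/(1 + K_p·G_p(0)).
G_p(0) = 0.3151. Require 1/(1 + K_p·0.3151) = 0.05, so 1 + 0.3151·K_p = 20.
K_p = (20 − 1)/0.3151 = 60.3.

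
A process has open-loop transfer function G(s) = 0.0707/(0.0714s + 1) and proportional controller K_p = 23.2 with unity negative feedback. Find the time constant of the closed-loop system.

Closed loop: T(s) = K_p·G/(1+K_p·G) = 1.64/(0.0714s + 1 + 1.64), with pole at s = −(1 + 1.64)/0.0714 = −36.98.
Closed-loop time constant τ = 1/36.98 = 0.027 s.

τ = 0.027 s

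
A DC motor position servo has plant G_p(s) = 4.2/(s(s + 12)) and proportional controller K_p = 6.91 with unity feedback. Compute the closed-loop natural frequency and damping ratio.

ω_n = 5.39 rad/s, ζ = 1.11

With unity feedback the closed-loop characteristic equation is s² + 12s + 6.91·4.2 = s² + 12s + 29.02 = 0.
Matching s² + 2ζω_n s + ω_n²: ω_n = √29.02 = 5.387 rad/s and 2ζω_n = 12, so ζ = 12/(2·5.387) = 1.11.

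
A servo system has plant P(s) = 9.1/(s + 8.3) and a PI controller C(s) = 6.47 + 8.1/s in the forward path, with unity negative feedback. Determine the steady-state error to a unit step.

The open loop C(s)P(s) has a pole at the origin (type 1), so the static position error constant is infinite and e_ss = 1/(1+∞) = 0.

0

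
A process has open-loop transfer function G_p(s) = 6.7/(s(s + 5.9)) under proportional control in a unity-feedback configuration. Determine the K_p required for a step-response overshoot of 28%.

From %OS = 100·exp(−πζ/√(1−ζ²)) = 28%, ζ = −ln(0.28)/√(π²+ln²(0.28)) = 0.3755.
Characteristic equation s² + 5.9s + 6.7K_p = 0 gives ζ = 5.9/(2√(6.7K_p)).
Setting ζ = 0.3755: √(6.7K_p) = 5.9/(2·0.3755) = 7.855, so K_p = 61.71/6.7 = 9.21.

K_p = 9.21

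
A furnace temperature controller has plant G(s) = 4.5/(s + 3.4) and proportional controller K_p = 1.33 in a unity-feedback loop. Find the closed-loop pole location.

s = -9.385

Closed-loop transfer function: T(s) = K_p·G(s)/(1 + K_p·G(s)) = 5.985/(s + 3.4 + 5.985) = 5.985/(s + 9.385).
The closed-loop pole is at s = −9.385.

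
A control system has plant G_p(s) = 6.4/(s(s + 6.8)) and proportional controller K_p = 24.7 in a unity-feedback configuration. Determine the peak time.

From 1 + K_pG_p(s) = 0: s² + 6.8s + 158.1 = 0 ⇒ ω_n = 12.57, ζ = 0.2704.
Damped frequency ω_d = ω_n√(1−ζ²) = 12.1 rad/s, so peak time T_p = π/ω_d = 0.26 s.

T_p = 0.26 s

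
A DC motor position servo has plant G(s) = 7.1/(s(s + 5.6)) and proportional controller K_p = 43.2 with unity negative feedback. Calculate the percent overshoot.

Closed-loop characteristic equation: s² + 5.6s + 306.7 = 0, so ω_n = 17.51 rad/s and ζ = 5.6/(2·17.51) = 0.1599.
%OS = 100·exp(−πζ/√(1−ζ²)) = 100·exp(−π·0.1599/√0.9744) = 60.1%.

60.1%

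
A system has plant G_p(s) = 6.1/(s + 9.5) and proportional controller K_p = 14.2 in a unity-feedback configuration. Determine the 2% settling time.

Closed-loop transfer function: T(s) = K_p·G_p(s)/(1 + K_p·G_p(s)) = 86.62/(s + 9.5 + 86.62) = 86.62/(s + 96.12).
Time constant τ = 1/96.12 = 0.0104 s, so the 2% settling time is about 4τ = 0.0416 s.

T_s ≈ 0.0416 s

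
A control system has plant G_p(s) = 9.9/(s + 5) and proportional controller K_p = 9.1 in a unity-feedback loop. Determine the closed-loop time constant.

Closed-loop transfer function: T(s) = K_p·G_p(s)/(1 + K_p·G_p(s)) = 90.09/(s + 5 + 90.09) = 90.09/(s + 95.09).
Time constant τ = 1/95.09 = 0.0105 s.

τ = 0.0105 s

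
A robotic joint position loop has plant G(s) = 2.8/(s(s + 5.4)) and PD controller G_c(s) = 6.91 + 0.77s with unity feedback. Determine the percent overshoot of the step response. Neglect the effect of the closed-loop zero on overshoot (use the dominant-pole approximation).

0.515%

Forward path: (6.91 + 0.77s)·2.8/(s(s+5.4)). The closed-loop characteristic equation is s² + (5.4 + 2.8·0.77)s + 2.8·6.91 = 0.
That is s² + 7.556s + 19.35 = 0, so ω_n = 4.399 rad/s and ζ = 7.556/(2·4.399) = 0.8589.
%OS = 100·exp(−πζ/√(1−ζ²)) = 0.515%.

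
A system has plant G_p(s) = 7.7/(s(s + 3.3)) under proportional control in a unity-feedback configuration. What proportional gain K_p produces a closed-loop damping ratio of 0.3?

Closed-loop characteristic equation: s² + 3.3s + K_p·7.7 = 0.
So ω_n = √(7.7K_p) and 2ζω_n = 3.3, giving ζ = 3.3/(2√(7.7K_p)).
Setting ζ = 0.3: √(7.7K_p) = 3.3/(2·0.3) = 5.5, so K_p = 30.25/7.7 = 3.93.

K_p = 3.93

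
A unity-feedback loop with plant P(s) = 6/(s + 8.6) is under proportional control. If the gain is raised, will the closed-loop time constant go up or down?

The closed-loop bandwidth 8.6+K_p·6 grows with K_p, so τ shrinks.

decrease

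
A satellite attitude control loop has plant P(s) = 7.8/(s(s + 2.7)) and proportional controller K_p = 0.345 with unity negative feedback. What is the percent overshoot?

Closed-loop characteristic equation: s² + 2.7s + 2.691 = 0, so ω_n = 1.64 rad/s and ζ = 2.7/(2·1.64) = 0.823.
%OS = 100·exp(−πζ/√(1−ζ²)) = 100·exp(−π·0.823/√0.3227) = 1.06%.

1.06%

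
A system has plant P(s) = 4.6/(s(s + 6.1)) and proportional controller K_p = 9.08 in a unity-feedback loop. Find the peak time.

T_p = 0.551 s

The closed-loop denominator s² + 6.1s + 41.77 gives ω_n = √41.77 = 6.463 and ζ = 6.1/(2ω_n) = 0.4719.
Damped frequency ω_d = ω_n√(1−ζ²) = 5.698 rad/s, so peak time T_p = π/ω_d = 0.551 s.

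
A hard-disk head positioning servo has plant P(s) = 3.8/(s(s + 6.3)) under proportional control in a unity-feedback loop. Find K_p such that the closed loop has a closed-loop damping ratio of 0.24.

K_p = 45.3

Closed-loop characteristic equation: s² + 6.3s + K_p·3.8 = 0.
So ω_n = √(3.8K_p) and 2ζω_n = 6.3, giving ζ = 6.3/(2√(3.8K_p)).
Setting ζ = 0.24: √(3.8K_p) = 6.3/(2·0.24) = 13.12, so K_p = 172.3/3.8 = 45.3.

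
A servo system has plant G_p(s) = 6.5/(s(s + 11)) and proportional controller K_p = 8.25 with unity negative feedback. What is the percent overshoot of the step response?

2.8%

The closed-loop denominator s² + 11s + 53.62 gives ω_n = √53.62 = 7.323 and ζ = 11/(2ω_n) = 0.7511.
%OS = 100·exp(−πζ/√(1−ζ²)) = 100·exp(−π·0.7511/√0.4359) = 2.8%.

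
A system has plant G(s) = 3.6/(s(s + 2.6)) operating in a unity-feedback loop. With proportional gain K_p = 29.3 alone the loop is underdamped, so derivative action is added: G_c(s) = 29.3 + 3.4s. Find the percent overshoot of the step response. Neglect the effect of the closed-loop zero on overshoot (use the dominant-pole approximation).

3.75%

Forward path: (29.3 + 3.4s)·3.6/(s(s+2.6)). The closed-loop characteristic equation is s² + (2.6 + 3.6·3.4)s + 3.6·29.3 = 0.
That is s² + 14.84s + 105.5 = 0, so ω_n = 10.27 rad/s and ζ = 14.84/(2·10.27) = 0.7225.
%OS = 100·exp(−πζ/√(1−ζ²)) = 3.75%.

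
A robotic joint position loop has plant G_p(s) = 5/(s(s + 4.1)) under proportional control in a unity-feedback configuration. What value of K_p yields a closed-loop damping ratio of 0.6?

K_p = 2.33

Closed-loop characteristic equation: s² + 4.1s + K_p·5 = 0.
So ω_n = √(5K_p) and 2ζω_n = 4.1, giving ζ = 4.1/(2√(5K_p)).
Setting ζ = 0.6: √(5K_p) = 4.1/(2·0.6) = 3.417, so K_p = 11.67/5 = 2.33.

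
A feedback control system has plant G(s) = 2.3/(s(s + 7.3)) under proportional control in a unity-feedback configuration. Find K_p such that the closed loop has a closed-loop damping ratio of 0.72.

Closed-loop characteristic equation: s² + 7.3s + K_p·2.3 = 0.
So ω_n = √(2.3K_p) and 2ζω_n = 7.3, giving ζ = 7.3/(2√(2.3K_p)).
Setting ζ = 0.72: √(2.3K_p) = 7.3/(2·0.72) = 5.069, so K_p = 25.7/2.3 = 11.2.

K_p = 11.2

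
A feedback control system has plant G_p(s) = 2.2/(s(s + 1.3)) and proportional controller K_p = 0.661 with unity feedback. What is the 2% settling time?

T_s ≈ 6.15 s

From 1 + K_pG_p(s) = 0: s² + 1.3s + 1.454 = 0 ⇒ ω_n = 1.206, ζ = 0.539.
2% settling time T_s ≈ 4/(ζω_n) = 4/0.65 = 6.15 s.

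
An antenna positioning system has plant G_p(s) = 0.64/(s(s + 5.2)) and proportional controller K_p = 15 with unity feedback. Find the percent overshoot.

Closed-loop characteristic equation: s² + 5.2s + 9.6 = 0, so ω_n = 3.098 rad/s and ζ = 5.2/(2·3.098) = 0.8391.
%OS = 100·exp(−πζ/√(1−ζ²)) = 100·exp(−π·0.8391/√0.2958) = 0.785%.

0.785%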